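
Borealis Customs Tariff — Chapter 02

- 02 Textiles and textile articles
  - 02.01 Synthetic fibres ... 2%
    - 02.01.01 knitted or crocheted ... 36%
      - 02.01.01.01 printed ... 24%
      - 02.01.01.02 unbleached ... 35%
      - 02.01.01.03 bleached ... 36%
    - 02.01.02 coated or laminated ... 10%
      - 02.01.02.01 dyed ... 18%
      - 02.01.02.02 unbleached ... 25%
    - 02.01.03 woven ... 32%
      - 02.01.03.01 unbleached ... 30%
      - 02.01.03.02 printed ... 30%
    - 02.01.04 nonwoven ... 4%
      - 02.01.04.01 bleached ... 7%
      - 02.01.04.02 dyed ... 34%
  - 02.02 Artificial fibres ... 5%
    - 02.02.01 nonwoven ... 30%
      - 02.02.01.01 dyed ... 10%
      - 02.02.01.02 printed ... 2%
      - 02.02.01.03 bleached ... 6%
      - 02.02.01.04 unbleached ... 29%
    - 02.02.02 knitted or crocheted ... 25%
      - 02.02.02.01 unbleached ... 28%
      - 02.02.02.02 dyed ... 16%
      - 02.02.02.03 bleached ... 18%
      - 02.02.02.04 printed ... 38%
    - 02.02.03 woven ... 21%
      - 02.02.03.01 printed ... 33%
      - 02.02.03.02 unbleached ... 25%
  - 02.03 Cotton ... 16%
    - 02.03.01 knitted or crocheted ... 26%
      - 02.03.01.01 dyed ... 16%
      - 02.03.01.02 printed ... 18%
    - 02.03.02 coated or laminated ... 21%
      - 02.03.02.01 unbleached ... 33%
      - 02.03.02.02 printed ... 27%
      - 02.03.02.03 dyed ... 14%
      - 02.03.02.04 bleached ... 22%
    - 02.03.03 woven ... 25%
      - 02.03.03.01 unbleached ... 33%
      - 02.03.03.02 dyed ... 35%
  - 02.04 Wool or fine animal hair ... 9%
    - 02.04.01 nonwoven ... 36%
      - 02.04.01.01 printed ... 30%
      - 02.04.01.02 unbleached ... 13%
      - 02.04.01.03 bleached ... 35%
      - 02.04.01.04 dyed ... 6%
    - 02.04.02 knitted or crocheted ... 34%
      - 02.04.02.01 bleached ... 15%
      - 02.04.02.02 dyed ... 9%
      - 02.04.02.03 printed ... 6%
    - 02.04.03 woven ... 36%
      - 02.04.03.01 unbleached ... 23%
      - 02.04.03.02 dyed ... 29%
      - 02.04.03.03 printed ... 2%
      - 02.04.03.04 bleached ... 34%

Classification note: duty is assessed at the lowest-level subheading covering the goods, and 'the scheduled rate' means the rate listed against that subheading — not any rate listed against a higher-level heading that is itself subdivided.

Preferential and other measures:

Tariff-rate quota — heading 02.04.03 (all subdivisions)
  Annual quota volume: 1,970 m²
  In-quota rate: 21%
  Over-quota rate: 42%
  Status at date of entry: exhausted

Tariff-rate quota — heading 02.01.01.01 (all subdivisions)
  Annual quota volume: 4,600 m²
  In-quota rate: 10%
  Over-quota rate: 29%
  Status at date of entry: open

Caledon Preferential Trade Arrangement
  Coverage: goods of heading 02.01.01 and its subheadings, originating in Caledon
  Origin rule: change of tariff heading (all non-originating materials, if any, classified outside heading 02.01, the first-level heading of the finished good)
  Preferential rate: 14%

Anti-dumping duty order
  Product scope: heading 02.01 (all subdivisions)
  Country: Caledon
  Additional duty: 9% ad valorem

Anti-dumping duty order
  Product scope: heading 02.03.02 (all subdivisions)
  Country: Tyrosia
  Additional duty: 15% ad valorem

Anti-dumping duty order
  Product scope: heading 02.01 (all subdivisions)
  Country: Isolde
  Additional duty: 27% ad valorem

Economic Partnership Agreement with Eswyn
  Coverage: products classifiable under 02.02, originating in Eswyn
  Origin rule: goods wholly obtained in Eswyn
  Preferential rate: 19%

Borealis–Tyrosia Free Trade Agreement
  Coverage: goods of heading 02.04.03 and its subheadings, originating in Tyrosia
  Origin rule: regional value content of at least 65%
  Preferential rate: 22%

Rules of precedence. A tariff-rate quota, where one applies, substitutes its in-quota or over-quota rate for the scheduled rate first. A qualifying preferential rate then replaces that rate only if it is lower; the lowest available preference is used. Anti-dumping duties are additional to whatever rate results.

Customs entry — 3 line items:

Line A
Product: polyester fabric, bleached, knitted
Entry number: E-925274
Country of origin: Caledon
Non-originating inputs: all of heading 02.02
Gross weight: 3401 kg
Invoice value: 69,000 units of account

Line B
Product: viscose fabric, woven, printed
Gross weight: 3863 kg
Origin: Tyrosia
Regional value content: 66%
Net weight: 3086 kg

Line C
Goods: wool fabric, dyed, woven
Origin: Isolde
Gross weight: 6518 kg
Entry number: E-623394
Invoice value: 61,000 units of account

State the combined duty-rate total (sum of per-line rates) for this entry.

Line A: polyester → 02.01; knitted → 02.01.01; bleached → 02.01.01.03. Scheduled 36%. Caledon agreement on 02.01.01: CTH met → 14% available; preferential 14%; anti-dumping (Caledon, 02.01): +9%; total 14% + 9% = 23%. → 23%.
Line B: viscose → 02.02; woven → 02.02.03; printed → 02.02.03.01. Scheduled 33%. Tyrosia agreement on 02.04.03: 02.02.03.01 not covered. → 33%.
Line C: wool → 02.04; woven → 02.04.03; dyed → 02.04.03.02. Scheduled 29%. quota on 02.04.03 exhausted → over-quota 42%. → 42%.
Sum: 23% + 33% + 42% = 98%.

98%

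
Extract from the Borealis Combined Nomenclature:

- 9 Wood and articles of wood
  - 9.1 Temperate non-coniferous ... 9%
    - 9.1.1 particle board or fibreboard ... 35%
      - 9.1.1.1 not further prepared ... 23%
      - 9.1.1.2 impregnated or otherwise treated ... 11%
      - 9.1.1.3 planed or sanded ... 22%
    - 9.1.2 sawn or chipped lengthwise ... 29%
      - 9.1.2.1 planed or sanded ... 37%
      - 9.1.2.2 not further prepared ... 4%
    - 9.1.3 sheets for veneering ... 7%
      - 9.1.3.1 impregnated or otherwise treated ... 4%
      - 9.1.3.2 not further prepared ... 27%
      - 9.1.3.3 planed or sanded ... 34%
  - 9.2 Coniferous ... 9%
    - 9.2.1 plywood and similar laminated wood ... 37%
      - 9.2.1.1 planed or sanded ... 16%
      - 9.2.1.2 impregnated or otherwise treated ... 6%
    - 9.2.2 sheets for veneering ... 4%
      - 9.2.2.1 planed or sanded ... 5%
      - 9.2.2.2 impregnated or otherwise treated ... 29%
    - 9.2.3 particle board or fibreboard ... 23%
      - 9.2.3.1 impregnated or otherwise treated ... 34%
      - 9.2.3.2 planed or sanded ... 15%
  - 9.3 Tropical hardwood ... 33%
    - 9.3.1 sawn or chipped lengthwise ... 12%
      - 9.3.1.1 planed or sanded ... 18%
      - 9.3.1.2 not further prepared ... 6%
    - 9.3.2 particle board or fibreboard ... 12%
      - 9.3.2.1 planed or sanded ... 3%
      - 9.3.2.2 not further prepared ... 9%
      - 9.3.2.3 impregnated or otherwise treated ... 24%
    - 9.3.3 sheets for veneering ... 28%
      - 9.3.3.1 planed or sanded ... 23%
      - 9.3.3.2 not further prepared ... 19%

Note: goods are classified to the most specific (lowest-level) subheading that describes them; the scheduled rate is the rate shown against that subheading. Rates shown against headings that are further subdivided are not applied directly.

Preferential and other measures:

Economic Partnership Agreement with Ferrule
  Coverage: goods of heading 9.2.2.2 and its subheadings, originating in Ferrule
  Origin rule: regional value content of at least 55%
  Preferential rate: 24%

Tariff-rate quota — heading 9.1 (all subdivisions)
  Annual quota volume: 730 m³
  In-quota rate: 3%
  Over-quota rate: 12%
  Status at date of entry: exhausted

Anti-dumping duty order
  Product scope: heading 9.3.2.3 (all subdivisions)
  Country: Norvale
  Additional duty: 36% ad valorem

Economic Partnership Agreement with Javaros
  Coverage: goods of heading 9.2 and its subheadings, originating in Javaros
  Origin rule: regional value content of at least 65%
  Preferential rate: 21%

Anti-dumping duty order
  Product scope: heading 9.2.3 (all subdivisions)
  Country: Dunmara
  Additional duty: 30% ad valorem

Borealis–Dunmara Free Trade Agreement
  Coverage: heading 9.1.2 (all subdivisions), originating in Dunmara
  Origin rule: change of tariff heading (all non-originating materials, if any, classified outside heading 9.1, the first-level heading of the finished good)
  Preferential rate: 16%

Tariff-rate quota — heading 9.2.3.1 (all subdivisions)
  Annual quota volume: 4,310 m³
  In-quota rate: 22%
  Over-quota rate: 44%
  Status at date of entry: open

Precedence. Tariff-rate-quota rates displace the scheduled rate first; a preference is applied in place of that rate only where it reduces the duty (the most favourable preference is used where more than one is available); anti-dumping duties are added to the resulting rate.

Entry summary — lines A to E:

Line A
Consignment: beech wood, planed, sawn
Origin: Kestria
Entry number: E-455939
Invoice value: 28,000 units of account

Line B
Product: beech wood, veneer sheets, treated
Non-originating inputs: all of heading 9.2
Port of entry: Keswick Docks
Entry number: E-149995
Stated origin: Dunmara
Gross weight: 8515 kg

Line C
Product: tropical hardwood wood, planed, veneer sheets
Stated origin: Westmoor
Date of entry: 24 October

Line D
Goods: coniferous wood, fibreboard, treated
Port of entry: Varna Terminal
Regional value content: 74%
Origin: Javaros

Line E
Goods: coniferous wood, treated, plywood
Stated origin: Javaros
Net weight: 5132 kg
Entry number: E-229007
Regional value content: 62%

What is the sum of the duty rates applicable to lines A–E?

74%

Line A: beech → 9.1; sawn → 9.1.2; planed → 9.1.2.1. Scheduled 37%. quota on 9.1 exhausted → over-quota 12%. → 12%.
Line B: beech → 9.1; veneer sheets → 9.1.3; treated → 9.1.3.1. Scheduled 4%. quota on 9.1 exhausted → over-quota 12%; Dunmara agreement on 9.1.2: 9.1.3.1 not covered. → 12%.
Line C: tropical hardwood → 9.3; veneer sheets → 9.3.3; planed → 9.3.3.1. Scheduled 23%. No special measure applies. → 23%.
Line D: coniferous → 9.2; fibreboard → 9.2.3; treated → 9.2.3.1. Scheduled 34%. quota on 9.2.3.1 open → in-quota 22%; Javaros agreement on 9.2: RVC ≥ 65% → 21% available; preferential 21%. → 21%.
Line E: coniferous → 9.2; plywood → 9.2.1; treated → 9.2.1.2. Scheduled 6%. Javaros agreement on 9.2: RVC < 65%. → 6%.
Sum: 12% + 12% + 23% + 21% + 6% = 74%.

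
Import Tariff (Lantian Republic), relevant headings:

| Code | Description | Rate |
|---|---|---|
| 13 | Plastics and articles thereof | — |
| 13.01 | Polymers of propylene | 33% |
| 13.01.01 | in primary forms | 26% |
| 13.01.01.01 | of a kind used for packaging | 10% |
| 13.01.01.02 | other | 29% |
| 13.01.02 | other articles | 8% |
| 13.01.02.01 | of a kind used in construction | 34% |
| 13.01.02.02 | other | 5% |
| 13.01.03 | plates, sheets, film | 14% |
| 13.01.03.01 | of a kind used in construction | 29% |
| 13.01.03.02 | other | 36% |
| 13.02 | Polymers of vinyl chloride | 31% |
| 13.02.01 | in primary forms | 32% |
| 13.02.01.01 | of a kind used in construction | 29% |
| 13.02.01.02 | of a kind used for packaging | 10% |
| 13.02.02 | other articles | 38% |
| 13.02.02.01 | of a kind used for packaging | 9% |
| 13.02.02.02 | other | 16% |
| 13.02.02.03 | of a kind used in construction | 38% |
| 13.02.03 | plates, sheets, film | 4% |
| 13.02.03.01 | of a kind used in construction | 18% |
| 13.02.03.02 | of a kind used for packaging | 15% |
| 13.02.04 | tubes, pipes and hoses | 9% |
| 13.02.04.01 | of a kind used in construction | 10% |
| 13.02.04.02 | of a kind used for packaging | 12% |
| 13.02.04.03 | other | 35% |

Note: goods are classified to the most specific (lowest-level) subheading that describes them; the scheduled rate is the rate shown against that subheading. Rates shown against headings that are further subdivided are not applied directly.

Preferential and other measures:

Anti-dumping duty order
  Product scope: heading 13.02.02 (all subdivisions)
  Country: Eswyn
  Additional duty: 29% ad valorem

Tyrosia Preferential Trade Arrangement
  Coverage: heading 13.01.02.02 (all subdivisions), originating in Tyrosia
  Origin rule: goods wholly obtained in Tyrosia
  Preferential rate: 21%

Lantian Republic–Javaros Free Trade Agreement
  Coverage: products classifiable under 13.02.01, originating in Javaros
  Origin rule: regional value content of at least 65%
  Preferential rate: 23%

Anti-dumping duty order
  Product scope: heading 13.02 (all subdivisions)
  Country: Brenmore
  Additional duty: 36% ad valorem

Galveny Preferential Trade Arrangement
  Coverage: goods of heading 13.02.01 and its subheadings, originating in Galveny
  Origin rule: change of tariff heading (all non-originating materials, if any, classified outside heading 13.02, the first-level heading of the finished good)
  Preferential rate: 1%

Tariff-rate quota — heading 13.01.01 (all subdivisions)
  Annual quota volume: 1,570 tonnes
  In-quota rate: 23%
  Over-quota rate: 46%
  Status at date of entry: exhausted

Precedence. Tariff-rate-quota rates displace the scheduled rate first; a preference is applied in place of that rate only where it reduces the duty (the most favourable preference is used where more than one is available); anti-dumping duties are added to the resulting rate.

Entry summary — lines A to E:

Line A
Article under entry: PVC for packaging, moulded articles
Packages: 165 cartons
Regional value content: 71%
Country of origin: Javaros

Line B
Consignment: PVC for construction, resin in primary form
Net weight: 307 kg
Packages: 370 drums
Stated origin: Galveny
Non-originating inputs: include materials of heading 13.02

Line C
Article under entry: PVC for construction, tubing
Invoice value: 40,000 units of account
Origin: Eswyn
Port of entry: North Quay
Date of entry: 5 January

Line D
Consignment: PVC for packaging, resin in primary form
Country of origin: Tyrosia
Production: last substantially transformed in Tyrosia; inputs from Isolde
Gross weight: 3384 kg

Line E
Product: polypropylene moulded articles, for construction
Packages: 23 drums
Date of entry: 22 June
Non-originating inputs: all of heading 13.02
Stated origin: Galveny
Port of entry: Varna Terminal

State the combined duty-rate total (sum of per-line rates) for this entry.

Line A: PVC → 13.02; moulded articles → 13.02.02; for packaging → 13.02.02.01. Scheduled 9%. Javaros agreement on 13.02.01: 13.02.02.01 not covered. → 9%.
Line B: PVC → 13.02; resin in primary form → 13.02.01; for construction → 13.02.01.01. Scheduled 29%. Galveny agreement on 13.02.01: CTH not met. → 29%.
Line C: PVC → 13.02; tubing → 13.02.04; for construction → 13.02.04.01. Scheduled 10%. No special measure applies. → 10%.
Line D: PVC → 13.02; resin in primary form → 13.02.01; for packaging → 13.02.01.02. Scheduled 10%. Tyrosia agreement on 13.01.02.02: 13.02.01.02 not covered. → 10%.
Line E: polypropylene → 13.01; moulded articles → 13.01.02; for construction → 13.01.02.01. Scheduled 34%. Galveny agreement on 13.02.01: 13.01.02.01 not covered. → 34%.
Sum: 9% + 29% + 10% + 10% + 34% = 92%.

92%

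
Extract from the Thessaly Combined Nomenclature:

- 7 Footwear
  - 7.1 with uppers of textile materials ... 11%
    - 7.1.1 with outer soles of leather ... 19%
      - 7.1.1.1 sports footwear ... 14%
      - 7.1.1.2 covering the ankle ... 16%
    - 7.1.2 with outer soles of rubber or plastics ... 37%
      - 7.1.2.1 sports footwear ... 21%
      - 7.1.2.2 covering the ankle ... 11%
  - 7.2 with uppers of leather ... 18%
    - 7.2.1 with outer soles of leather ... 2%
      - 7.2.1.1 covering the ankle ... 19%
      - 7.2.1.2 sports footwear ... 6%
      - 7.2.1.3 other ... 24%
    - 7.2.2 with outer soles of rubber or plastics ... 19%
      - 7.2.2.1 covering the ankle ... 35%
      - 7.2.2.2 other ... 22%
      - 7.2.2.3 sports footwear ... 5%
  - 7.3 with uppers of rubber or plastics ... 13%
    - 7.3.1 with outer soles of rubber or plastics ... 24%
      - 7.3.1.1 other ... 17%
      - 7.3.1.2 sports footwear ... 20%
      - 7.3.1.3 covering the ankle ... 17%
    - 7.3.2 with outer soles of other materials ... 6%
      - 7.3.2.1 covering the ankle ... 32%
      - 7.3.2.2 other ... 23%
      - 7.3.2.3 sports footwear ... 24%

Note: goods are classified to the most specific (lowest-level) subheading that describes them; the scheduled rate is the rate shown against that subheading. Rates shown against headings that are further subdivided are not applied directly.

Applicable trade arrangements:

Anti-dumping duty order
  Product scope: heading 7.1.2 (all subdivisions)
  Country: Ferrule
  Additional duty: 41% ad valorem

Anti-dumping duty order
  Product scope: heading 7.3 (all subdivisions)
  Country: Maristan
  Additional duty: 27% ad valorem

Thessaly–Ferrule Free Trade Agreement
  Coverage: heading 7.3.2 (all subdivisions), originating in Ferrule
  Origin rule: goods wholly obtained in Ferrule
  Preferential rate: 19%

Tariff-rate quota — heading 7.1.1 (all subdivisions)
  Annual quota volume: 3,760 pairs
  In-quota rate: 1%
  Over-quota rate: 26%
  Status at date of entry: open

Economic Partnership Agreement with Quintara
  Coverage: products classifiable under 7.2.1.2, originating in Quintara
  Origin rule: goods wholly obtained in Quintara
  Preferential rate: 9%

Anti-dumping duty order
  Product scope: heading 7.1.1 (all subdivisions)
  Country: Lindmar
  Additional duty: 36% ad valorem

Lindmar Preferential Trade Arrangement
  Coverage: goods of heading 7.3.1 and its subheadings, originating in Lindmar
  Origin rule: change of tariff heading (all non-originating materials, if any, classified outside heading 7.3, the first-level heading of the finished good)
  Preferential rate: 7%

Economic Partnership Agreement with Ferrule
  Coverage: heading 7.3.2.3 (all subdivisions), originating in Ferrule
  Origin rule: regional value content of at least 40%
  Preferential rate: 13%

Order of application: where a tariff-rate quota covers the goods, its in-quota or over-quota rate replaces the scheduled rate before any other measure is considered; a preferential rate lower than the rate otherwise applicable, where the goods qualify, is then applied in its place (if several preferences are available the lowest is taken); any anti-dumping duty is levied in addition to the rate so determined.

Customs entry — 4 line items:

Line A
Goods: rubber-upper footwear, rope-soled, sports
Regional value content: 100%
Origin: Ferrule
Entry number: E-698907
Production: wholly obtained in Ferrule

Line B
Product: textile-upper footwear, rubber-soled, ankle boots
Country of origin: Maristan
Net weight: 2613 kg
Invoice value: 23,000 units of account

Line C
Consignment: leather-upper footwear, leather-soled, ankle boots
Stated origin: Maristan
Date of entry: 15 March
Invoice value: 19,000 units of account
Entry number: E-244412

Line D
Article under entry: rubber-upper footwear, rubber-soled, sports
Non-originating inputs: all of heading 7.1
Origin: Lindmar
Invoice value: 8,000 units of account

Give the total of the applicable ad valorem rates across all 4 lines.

50%

Line A: rubber-upper → 7.3; rope-soled → 7.3.2; sports → 7.3.2.3. Scheduled 24%. Ferrule agreement on 7.3.2: wholly obtained → 19% available; Ferrule agreement on 7.3.2.3: RVC ≥ 40% → 13% available; preferential 13%. → 13%.
Line B: textile-upper → 7.1; rubber-soled → 7.1.2; ankle boots → 7.1.2.2. Scheduled 11%. No special measure applies. → 11%.
Line C: leather-upper → 7.2; leather-soled → 7.2.1; ankle boots → 7.2.1.1. Scheduled 19%. No special measure applies. → 19%.
Line D: rubber-upper → 7.3; rubber-soled → 7.3.1; sports → 7.3.1.2. Scheduled 20%. Lindmar agreement on 7.3.1: CTH met → 7% available; preferential 7%. → 7%.
Sum: 13% + 11% + 19% + 7% = 50%.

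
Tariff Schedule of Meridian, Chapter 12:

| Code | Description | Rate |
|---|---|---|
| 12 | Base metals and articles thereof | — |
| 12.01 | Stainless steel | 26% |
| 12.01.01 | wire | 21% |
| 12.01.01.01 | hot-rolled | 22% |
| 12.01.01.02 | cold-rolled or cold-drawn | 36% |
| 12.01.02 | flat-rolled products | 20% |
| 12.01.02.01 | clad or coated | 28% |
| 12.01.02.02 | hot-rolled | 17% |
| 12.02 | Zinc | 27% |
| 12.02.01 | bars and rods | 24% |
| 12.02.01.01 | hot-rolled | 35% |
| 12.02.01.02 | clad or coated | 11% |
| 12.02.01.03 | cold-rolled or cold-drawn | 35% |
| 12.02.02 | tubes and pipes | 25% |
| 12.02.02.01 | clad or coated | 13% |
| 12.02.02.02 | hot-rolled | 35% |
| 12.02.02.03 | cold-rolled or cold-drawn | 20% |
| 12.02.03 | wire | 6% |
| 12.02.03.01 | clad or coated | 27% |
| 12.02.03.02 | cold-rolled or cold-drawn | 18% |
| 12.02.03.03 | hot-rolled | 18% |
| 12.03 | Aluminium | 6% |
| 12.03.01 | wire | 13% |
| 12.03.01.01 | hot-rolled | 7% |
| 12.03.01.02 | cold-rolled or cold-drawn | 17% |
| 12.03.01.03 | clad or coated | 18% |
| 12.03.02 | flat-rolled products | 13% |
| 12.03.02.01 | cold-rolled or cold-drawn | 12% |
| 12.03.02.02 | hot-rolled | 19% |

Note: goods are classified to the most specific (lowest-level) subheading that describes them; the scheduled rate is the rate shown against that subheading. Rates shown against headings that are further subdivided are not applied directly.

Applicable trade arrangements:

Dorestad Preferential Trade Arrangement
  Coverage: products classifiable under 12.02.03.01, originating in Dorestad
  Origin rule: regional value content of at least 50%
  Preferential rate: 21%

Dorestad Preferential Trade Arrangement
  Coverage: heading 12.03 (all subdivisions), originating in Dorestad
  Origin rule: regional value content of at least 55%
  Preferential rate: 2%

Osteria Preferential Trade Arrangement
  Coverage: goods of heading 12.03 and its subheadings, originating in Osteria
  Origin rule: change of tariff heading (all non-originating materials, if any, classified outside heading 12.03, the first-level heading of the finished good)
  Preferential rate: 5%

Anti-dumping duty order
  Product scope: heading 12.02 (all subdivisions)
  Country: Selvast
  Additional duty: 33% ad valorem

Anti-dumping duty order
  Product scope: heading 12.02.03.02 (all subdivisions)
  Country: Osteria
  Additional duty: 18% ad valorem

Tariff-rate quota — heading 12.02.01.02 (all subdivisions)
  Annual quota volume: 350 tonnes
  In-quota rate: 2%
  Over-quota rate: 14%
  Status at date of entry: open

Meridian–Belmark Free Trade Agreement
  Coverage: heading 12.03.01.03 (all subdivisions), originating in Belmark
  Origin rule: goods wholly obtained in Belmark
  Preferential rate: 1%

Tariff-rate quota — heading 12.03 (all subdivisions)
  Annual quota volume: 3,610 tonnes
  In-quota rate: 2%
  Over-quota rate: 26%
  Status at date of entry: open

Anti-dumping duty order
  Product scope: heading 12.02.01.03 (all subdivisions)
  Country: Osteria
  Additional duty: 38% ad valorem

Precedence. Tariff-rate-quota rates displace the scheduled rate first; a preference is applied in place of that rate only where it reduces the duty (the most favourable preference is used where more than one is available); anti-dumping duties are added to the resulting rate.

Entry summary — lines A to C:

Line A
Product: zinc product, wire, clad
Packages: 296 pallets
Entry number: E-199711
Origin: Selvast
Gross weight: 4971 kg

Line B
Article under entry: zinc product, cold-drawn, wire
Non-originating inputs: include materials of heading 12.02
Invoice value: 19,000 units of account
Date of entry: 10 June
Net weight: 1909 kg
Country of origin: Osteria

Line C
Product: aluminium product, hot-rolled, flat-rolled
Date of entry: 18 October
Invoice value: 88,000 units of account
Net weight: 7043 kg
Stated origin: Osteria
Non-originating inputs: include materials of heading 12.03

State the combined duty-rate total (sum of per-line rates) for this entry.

98%

Line A: zinc → 12.02; wire → 12.02.03; clad → 12.02.03.01. Scheduled 27%. anti-dumping (Selvast, 12.02): +33%; total 27% + 33% = 60%. → 60%.
Line B: zinc → 12.02; wire → 12.02.03; cold-drawn → 12.02.03.02. Scheduled 18%. Osteria agreement on 12.03: 12.02.03.02 not covered; anti-dumping (Osteria, 12.02.03.02): +18%; total 18% + 18% = 36%. → 36%.
Line C: aluminium → 12.03; flat-rolled → 12.03.02; hot-rolled → 12.03.02.02. Scheduled 19%. quota on 12.03 open → in-quota 2%; Osteria agreement on 12.03: CTH not met. → 2%.
Sum: 60% + 36% + 2% = 98%.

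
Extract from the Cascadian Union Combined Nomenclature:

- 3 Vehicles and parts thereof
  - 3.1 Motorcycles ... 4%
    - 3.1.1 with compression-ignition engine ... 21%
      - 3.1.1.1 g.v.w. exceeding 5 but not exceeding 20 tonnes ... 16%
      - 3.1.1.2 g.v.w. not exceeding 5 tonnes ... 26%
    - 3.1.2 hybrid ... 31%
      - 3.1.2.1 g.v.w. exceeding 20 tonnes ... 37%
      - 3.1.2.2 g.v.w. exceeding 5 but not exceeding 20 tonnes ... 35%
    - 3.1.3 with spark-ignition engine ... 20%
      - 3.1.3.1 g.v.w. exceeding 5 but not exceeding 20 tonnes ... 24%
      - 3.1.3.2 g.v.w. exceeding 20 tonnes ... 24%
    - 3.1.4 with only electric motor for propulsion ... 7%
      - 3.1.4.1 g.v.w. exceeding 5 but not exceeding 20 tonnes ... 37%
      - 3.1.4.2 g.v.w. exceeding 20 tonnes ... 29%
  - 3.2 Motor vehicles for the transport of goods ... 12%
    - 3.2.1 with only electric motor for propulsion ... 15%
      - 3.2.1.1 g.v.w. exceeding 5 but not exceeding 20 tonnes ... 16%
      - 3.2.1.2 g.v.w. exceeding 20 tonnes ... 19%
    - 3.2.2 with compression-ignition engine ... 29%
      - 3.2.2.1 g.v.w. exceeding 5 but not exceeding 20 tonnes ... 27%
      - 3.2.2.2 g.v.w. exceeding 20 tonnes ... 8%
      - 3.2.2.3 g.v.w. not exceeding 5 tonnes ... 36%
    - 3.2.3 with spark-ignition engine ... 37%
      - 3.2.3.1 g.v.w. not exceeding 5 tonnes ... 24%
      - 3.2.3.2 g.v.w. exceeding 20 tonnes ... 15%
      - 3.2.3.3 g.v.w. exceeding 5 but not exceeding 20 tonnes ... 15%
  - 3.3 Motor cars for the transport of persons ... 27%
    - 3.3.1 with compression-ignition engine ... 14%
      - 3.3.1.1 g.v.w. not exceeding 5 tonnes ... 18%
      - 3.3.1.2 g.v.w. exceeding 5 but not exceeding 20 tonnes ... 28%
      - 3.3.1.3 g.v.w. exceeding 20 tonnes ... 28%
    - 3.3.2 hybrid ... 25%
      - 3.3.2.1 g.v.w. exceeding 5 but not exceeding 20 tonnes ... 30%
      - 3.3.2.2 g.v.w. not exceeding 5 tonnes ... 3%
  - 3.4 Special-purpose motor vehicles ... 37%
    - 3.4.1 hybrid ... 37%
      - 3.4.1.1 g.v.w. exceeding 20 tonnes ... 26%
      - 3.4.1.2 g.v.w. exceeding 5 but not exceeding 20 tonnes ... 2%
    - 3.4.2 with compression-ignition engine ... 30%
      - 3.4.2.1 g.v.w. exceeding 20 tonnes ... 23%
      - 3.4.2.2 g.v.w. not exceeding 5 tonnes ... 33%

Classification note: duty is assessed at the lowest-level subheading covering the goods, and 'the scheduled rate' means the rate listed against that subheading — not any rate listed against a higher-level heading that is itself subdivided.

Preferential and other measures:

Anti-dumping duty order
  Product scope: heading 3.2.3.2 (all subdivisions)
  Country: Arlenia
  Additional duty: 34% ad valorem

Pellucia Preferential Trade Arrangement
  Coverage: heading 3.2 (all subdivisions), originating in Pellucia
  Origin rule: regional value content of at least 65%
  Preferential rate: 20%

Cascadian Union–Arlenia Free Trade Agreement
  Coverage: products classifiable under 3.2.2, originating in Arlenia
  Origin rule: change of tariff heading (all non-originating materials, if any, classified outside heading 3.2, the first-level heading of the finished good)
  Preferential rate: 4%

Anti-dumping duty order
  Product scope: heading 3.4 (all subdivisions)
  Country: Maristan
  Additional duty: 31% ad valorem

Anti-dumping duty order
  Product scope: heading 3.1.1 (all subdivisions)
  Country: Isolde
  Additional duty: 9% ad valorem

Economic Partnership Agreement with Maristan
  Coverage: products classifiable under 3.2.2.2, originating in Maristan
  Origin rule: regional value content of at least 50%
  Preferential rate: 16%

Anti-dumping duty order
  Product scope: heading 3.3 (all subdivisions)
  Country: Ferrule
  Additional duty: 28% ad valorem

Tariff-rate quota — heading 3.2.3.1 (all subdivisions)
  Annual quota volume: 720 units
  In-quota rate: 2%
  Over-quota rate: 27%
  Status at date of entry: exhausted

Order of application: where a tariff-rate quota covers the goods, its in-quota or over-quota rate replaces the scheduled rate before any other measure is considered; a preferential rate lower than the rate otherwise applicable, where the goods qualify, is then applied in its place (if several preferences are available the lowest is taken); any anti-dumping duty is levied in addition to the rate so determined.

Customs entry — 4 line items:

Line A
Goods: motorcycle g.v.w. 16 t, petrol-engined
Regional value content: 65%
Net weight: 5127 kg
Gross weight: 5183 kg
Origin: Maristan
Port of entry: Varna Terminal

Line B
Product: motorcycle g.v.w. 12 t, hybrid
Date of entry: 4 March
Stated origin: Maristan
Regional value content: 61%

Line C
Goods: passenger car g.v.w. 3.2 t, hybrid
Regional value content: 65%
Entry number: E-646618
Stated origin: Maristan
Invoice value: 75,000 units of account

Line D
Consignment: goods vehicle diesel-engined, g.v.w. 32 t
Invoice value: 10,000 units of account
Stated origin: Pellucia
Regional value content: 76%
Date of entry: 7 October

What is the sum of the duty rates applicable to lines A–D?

70%

Line A: motorcycle → 3.1; petrol-engined → 3.1.3; g.v.w. 16 t → 3.1.3.1. Scheduled 24%. Maristan agreement on 3.2.2.2: 3.1.3.1 not covered. → 24%.
Line B: motorcycle → 3.1; hybrid → 3.1.2; g.v.w. 12 t → 3.1.2.2. Scheduled 35%. Maristan agreement on 3.2.2.2: 3.1.2.2 not covered. → 35%.
Line C: passenger car → 3.3; hybrid → 3.3.2; g.v.w. 3.2 t → 3.3.2.2. Scheduled 3%. Maristan agreement on 3.2.2.2: 3.3.2.2 not covered. → 3%.
Line D: goods vehicle → 3.2; diesel-engined → 3.2.2; g.v.w. 32 t → 3.2.2.2. Scheduled 8%. Pellucia agreement on 3.2: RVC ≥ 65% → 20% available; preference 20% not lower than 8% → no reduction. → 8%.
Sum: 24% + 35% + 3% + 8% = 70%.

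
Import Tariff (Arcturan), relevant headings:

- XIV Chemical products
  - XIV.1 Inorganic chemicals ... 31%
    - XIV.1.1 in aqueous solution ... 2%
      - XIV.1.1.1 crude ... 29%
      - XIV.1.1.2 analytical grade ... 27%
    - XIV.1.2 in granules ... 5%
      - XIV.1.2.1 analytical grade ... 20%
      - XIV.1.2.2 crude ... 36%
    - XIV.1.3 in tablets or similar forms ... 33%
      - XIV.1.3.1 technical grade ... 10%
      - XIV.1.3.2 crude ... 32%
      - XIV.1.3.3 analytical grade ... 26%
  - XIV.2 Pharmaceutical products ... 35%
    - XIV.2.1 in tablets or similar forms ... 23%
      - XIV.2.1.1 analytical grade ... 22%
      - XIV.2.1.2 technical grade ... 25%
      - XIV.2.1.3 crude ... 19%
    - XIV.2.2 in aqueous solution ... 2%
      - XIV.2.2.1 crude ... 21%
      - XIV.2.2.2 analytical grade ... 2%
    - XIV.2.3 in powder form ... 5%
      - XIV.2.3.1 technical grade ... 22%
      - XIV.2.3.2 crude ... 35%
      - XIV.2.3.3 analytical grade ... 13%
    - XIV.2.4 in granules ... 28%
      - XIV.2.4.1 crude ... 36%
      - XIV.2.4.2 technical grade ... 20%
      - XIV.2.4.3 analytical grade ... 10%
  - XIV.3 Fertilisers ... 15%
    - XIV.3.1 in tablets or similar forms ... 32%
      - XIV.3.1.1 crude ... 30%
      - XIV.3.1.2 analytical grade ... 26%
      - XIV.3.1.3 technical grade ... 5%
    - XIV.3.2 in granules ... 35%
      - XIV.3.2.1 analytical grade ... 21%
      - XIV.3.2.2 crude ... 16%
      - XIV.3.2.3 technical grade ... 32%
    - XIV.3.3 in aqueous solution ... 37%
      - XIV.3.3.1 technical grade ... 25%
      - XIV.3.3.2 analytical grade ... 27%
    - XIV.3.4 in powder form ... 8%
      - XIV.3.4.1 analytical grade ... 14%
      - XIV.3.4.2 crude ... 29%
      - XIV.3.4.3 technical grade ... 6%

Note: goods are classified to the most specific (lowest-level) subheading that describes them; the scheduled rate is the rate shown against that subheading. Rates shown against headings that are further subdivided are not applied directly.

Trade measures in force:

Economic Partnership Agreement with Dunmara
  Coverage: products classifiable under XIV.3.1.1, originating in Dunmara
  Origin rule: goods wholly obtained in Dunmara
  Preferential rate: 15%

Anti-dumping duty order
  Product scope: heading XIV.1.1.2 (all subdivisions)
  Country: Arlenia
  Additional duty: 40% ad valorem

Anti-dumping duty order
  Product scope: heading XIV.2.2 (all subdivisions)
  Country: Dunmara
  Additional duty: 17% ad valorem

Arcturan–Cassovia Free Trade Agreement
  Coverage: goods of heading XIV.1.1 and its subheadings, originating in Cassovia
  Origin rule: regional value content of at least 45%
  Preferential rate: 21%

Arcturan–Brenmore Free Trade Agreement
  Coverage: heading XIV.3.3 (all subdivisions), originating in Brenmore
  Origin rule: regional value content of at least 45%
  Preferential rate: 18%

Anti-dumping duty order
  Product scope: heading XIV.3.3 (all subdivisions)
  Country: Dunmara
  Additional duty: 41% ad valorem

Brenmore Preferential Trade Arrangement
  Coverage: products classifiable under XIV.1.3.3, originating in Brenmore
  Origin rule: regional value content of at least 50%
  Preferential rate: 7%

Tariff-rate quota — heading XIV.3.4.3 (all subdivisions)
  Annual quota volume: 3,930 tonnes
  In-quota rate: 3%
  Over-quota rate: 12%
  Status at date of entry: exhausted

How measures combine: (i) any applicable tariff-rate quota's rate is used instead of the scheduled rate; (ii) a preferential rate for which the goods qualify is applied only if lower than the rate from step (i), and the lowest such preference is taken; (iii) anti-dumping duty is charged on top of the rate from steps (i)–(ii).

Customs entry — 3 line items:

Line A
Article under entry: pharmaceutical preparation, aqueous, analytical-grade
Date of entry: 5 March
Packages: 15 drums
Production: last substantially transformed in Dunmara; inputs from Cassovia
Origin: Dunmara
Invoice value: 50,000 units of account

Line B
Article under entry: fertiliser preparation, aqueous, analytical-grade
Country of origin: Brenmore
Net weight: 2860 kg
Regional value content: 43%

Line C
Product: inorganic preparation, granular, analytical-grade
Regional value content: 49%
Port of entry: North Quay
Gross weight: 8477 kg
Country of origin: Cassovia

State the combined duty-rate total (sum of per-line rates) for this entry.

Line A: pharmaceutical → XIV.2; aqueous → XIV.2.2; analytical-grade → XIV.2.2.2. Scheduled 2%. Dunmara agreement on XIV.3.1.1: XIV.2.2.2 not covered; anti-dumping (Dunmara, XIV.2.2): +17%; total 2% + 17% = 19%. → 19%.
Line B: fertiliser → XIV.3; aqueous → XIV.3.3; analytical-grade → XIV.3.3.2. Scheduled 27%. Brenmore agreement on XIV.3.3: RVC < 45%; Brenmore agreement on XIV.1.3.3: XIV.3.3.2 not covered. → 27%.
Line C: inorganic → XIV.1; granular → XIV.1.2; analytical-grade → XIV.1.2.1. Scheduled 20%. Cassovia agreement on XIV.1.1: XIV.1.2.1 not covered. → 20%.
Sum: 19% + 27% + 20% = 66%.

66%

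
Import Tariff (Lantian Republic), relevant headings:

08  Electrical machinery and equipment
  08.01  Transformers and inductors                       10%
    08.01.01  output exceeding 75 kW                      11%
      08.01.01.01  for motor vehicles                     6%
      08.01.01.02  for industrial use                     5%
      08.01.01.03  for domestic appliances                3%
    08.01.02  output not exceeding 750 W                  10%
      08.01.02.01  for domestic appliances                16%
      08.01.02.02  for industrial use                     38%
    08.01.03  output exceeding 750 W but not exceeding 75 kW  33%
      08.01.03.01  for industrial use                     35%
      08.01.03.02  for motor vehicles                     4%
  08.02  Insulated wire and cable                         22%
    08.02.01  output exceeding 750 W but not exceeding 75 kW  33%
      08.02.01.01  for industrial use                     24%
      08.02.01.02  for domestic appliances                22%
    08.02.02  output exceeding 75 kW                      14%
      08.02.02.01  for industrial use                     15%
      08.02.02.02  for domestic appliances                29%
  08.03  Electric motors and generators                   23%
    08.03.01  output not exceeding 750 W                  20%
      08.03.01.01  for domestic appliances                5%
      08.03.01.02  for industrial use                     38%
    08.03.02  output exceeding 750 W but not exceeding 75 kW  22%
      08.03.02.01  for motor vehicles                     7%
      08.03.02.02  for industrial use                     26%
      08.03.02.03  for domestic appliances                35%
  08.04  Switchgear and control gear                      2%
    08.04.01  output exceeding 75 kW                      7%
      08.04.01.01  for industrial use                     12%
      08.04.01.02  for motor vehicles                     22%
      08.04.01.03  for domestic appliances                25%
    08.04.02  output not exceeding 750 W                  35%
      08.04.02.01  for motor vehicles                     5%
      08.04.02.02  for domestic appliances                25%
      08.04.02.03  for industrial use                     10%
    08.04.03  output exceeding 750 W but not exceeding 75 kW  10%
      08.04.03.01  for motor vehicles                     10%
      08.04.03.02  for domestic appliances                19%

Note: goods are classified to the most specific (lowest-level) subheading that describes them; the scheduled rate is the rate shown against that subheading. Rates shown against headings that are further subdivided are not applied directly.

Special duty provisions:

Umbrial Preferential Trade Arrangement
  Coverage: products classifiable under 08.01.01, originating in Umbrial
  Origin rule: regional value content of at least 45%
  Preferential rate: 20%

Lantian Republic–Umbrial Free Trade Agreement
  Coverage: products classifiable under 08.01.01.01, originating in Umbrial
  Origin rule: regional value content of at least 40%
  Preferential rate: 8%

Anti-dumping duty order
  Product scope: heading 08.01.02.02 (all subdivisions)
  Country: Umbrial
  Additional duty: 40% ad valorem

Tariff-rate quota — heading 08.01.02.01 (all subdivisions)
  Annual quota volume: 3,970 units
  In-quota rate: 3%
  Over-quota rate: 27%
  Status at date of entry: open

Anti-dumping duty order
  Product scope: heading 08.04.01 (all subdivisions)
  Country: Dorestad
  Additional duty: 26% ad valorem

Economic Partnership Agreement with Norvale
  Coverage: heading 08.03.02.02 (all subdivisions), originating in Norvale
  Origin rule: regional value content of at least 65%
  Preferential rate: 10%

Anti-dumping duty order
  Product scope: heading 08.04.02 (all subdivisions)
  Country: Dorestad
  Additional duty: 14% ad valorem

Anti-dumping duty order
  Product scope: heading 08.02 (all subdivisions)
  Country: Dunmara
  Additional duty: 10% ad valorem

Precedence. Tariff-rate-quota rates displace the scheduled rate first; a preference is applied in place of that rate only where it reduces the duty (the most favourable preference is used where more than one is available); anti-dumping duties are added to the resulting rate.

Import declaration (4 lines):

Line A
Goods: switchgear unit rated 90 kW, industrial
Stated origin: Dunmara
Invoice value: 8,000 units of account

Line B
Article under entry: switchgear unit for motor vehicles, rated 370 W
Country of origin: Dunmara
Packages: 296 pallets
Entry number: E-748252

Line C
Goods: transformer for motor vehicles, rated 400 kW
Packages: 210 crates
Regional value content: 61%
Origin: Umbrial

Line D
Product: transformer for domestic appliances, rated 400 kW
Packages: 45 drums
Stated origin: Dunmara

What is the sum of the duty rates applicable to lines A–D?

Line A: switchgear unit → 08.04; rated 90 kW → 08.04.01; industrial → 08.04.01.01. Scheduled 12%. No special measure applies. → 12%.
Line B: switchgear unit → 08.04; rated 370 W → 08.04.02; for motor vehicles → 08.04.02.01. Scheduled 5%. No special measure applies. → 5%.
Line C: transformer → 08.01; rated 400 kW → 08.01.01; for motor vehicles → 08.01.01.01. Scheduled 6%. Umbrial agreement on 08.01.01: RVC ≥ 45% → 20% available; Umbrial agreement on 08.01.01.01: RVC ≥ 40% → 8% available; preference 8% not lower than 6% → no reduction. → 6%.
Line D: transformer → 08.01; rated 400 kW → 08.01.01; for domestic appliances → 08.01.01.03. Scheduled 3%. No special measure applies. → 3%.
Sum: 12% + 5% + 6% + 3% = 26%.

26%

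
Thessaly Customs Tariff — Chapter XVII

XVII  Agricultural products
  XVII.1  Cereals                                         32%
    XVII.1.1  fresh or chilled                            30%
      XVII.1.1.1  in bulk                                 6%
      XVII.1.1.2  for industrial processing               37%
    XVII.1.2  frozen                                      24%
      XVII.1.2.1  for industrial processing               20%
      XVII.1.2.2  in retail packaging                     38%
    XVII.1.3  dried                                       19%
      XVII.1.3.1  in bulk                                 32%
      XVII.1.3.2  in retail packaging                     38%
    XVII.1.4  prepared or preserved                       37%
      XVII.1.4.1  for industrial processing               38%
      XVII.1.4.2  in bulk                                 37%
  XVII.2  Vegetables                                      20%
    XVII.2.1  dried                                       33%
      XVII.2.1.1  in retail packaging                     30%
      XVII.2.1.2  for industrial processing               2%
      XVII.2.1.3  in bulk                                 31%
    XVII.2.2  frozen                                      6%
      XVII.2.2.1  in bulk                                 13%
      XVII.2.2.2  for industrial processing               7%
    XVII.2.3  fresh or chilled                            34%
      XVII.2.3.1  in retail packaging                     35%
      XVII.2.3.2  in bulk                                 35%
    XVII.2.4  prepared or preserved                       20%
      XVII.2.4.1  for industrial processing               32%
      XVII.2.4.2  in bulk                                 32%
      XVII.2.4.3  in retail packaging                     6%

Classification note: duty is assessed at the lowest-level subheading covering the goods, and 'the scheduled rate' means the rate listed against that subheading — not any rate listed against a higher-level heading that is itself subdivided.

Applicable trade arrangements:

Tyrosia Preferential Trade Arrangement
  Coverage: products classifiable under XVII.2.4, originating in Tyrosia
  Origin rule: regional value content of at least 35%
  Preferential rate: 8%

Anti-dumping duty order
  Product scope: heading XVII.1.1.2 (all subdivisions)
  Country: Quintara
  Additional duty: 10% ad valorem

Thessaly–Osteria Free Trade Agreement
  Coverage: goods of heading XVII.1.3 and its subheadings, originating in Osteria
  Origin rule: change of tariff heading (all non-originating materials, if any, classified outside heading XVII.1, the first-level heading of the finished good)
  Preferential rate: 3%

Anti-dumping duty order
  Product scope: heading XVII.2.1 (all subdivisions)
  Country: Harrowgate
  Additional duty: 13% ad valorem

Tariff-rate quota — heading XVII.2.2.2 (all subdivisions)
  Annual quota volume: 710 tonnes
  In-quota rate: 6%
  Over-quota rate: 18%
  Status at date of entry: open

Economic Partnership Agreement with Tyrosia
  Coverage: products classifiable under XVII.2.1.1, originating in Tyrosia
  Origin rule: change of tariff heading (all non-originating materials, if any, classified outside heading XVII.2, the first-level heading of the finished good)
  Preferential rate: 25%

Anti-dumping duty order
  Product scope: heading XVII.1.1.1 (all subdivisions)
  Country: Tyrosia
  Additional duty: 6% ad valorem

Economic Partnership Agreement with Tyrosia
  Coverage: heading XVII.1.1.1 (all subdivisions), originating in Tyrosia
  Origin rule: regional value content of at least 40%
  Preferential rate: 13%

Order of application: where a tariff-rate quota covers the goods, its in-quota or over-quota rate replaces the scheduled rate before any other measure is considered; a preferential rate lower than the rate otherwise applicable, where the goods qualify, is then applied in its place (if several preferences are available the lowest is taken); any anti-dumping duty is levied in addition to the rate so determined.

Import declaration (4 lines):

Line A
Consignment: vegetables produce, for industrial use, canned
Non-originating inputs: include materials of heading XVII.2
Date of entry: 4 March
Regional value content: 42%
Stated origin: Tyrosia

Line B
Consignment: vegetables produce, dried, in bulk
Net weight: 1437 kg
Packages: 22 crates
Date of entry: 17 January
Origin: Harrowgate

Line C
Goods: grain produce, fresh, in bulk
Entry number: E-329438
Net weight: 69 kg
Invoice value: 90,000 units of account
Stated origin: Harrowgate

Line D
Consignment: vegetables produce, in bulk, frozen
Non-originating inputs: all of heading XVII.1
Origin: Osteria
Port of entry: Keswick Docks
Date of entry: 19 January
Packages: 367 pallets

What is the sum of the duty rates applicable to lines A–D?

Line A: vegetables → XVII.2; canned → XVII.2.4; for industrial use → XVII.2.4.1. Scheduled 32%. Tyrosia agreement on XVII.2.4: RVC ≥ 35% → 8% available; Tyrosia agreement on XVII.2.1.1: XVII.2.4.1 not covered; Tyrosia agreement on XVII.1.1.1: XVII.2.4.1 not covered; preferential 8%. → 8%.
Line B: vegetables → XVII.2; dried → XVII.2.1; in bulk → XVII.2.1.3. Scheduled 31%. anti-dumping (Harrowgate, XVII.2.1): +13%; total 31% + 13% = 44%. → 44%.
Line C: grain → XVII.1; fresh → XVII.1.1; in bulk → XVII.1.1.1. Scheduled 6%. No special measure applies. → 6%.
Line D: vegetables → XVII.2; frozen → XVII.2.2; in bulk → XVII.2.2.1. Scheduled 13%. Osteria agreement on XVII.1.3: XVII.2.2.1 not covered. → 13%.
Sum: 8% + 44% + 6% + 13% = 71%.

71%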